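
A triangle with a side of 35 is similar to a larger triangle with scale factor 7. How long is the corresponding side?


Similar triangles have proportional sides
Scale factor = 7
Smaller side = 35
Corresponding larger side = 35 * 7
= 245

245


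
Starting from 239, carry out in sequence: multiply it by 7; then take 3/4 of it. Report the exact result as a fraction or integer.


Start with 239.
Step 1: Multiply by 7: 239 * 7 = 1673
Step 2: Take 3/4: 1673 * 3/4 = 5019/4
Final result = 5019/4

5019/4


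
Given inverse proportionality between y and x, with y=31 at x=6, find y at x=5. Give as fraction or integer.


Inverse proportion: y = k/x
Find k: k = 6 * 31 = 186
Compute y at x=5: y = 186/5
y = 186/5

186/5


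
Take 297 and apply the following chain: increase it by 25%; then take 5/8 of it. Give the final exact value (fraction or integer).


Start with 297.
Step 1: Increase by 25%: 297 * 125/100 = 1485/4
Step 2: Take 5/8: 1485/4 * 5/8 = 7425/32
Final result = 7425/32

7425/32


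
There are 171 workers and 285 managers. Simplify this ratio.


Find GCD(171, 285)
GCD = 57
Divide both by 57: 171/57 = 3, 285/57 = 5
Simplified ratio = 3:5

3:5


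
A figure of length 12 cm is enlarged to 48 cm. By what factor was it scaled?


Original length = 12 cm
Scaled length = 48 cm
Scale factor = 48 / 12
= 4

4


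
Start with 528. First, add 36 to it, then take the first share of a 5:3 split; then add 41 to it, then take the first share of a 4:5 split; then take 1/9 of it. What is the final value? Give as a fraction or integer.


Start with 528.
Step 1: Add 36: 528+36=564; split 5:3 first = 564*5/8 = 705/2
Step 2: Add 41: 705/2+41=787/2; split 4:5 first = 787/2*4/9 = 1574/9
Step 3: Take 1/9: 1574/9 * 1/9 = 1574/81
Final result = 1574/81

1574/81


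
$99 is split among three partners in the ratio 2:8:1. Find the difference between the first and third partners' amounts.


Total parts = 2 + 8 + 1 = 11
Value per part = 99 / 11 = 9
Shares: 2*9=18, 8*9=72, 1*9=9
First share = 18, third share = 9
Difference = |18 - 9| = 9

9


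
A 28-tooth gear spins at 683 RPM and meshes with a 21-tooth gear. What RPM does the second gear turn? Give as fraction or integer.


Gear ratio: teeth_A * RPM_A = teeth_B * RPM_B
28 * 683 = 21 * RPM_B
19124 = 21 * RPM_B
RPM_B = 19124 / 21
RPM_B = 2732/3

2732/3


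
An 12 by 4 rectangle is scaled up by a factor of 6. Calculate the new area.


Original dimensions: 12 x 4
Enlargement factor = 6
New width = 12 * 6 = 72
New height = 4 * 6 = 24
New area = 72 * 24 = 1728

1728


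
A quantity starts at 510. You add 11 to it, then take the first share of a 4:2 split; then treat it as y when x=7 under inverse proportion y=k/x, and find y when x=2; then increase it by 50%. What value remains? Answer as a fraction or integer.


Start with 510.
Step 1: Add 11: 510+11=521; split 4:2 first = 521*4/6 = 1042/3
Step 2: Inverse prop: k = (1042/3)*7; new y = k/2 = 1042/3*7/2 = 3647/3
Step 3: Increase by 50%: 3647/3 * 150/100 = 3647/2
Final result = 3647/2

3647/2


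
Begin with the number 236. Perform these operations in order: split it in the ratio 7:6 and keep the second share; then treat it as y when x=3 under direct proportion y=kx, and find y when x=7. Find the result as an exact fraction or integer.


Start with 236.
Step 1: Split 7:6, second share = 236 * 6/13 = 1416/13
Step 2: Direct prop: k = (1416/13)/3; new y = k*7 = 1416/13*7/3 = 3304/13
Final result = 3304/13

3304/13


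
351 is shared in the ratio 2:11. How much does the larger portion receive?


Total parts = 2 + 11 = 13
Value per part = 351 / 13 = 27
First share = 2 * 27 = 54
Second share = 11 * 27 = 297
Larger share = 297

297


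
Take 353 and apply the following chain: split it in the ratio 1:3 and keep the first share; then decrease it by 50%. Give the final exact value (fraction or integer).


Start with 353.
Step 1: Split 1:3, first share = 353 * 1/4 = 353/4
Step 2: Decrease by 50%: 353/4 * 50/100 = 353/8
Final result = 353/8

353/8


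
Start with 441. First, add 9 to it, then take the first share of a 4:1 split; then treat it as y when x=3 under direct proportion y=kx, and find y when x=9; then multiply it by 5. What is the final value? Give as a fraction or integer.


Start with 441.
Step 1: Add 9: 441+9=450; split 4:1 first = 450*4/5 = 360
Step 2: Direct prop: k = (360)/3; new y = k*9 = 360*9/3 = 1080
Step 3: Multiply by 5: 1080 * 5 = 5400
Final result = 5400

5400


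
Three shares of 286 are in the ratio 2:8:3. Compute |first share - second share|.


Total parts = 2 + 8 + 3 = 13
Value per part = 286 / 13 = 22
Shares: 2*22=44, 8*22=176, 3*22=66
First share = 44, second share = 176
Difference = |44 - 176| = 132

132


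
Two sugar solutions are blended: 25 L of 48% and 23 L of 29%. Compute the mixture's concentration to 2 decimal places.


Solute in mixture 1 = 48% of 25 L = 25*48/100 = 12 L
Solute in mixture 2 = 29% of 23 L = 23*29/100 = 667/100 L
Total solute = 12 + 667/100 = 1867/100 L
Total volume = 25 + 23 = 48 L
Final concentration = 1867/100/48 * 100 = 38.90%

38.90


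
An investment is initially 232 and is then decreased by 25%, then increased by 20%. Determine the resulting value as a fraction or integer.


Start: 232
Step 1: decrease by 25% => multiply by 75/100
  232 * 75/100 = 174
Step 2: increase by 20% => multiply by 120/100
  174 * 120/100 = 1044/5
Final value = 1044/5

1044/5


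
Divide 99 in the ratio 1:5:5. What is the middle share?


Ratio = 1:5:5
Total parts = 1 + 5 + 5 = 11
Value per part = 99 / 11 = 9
First share = 1 * 9 = 9
Middle share = 5 * 9 = 45
Third share = 5 * 9 = 45

45


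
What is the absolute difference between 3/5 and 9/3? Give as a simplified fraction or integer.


Simplify: 3/5 = 3/5 and 9/3 = 3
Find common denominator: LCD = 5
Convert: 3/5 and 15/5
Difference = |3 - 15|/5 = 12/5
Simplified = 12/5

12/5


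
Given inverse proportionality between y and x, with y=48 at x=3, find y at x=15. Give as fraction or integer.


Inverse proportion: y = k/x
Find k: k = 3 * 48 = 144
Compute y at x=15: y = 144/15
y = 48/5

48/5


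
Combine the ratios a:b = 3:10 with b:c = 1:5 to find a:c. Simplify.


Given a:b = 3:10 and b:c = 1:5
Make b consistent. Multiply first ratio by 1: a:b = 3:10
Multiply second ratio by 10: b:c = 10:50
Now b = 10 in both, so a:b:c = 3:10:50
Therefore a:c = 3:50
Simplify by GCD: a:c = 3:50

3:50


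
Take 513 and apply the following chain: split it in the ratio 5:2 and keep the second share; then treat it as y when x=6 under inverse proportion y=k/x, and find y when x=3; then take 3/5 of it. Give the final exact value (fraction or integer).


Start with 513.
Step 1: Split 5:2, second share = 513 * 2/7 = 1026/7
Step 2: Inverse prop: k = (1026/7)*6; new y = k/3 = 1026/7*6/3 = 2052/7
Step 3: Take 3/5: 2052/7 * 3/5 = 6156/35
Final result = 6156/35

6156/35


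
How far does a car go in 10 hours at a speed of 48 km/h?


Using distance = speed * time
Speed = 48 km/h
Time = 10 hours
Distance = 48 * 10
= 480 km

480


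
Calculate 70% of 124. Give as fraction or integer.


Compute 70% of 124
Convert percentage: 70% = 70/100
Multiply: 124 * 70/100
= 8680/100
= 434/5

434/5


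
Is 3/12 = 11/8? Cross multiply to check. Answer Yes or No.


Cross multiply to check 3/12 = 11/8
Left cross product: 3 * 8 = 24
Right cross product: 12 * 11 = 132
24 != 132
Not equal, so proportions differ => No

No


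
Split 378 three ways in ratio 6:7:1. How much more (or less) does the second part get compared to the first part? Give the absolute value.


Total parts = 6 + 7 + 1 = 14
Value per part = 378 / 14 = 27
Shares: 6*27=162, 7*27=189, 1*27=27
Second share = 189, first share = 162
Difference = |189 - 162| = 27

27


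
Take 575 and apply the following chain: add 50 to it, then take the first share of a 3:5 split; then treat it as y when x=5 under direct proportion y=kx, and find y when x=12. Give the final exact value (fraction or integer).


Start with 575.
Step 1: Add 50: 575+50=625; split 3:5 first = 625*3/8 = 1875/8
Step 2: Direct prop: k = (1875/8)/5; new y = k*12 = 1875/8*12/5 = 1125/2
Final result = 1125/2

1125/2


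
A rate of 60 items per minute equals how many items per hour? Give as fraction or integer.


Converting from per minute to per hour
Rate = 60 items per minute
Multiply by 60: 60 * 60
= 3600 items per hour

3600


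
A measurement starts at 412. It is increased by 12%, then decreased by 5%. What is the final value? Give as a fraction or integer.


Start: 412
Step 1: increase by 12% => multiply by 112/100
  412 * 112/100 = 11536/25
Step 2: decrease by 5% => multiply by 95/100
  11536/25 * 95/100 = 54796/125
Final value = 54796/125

54796/125


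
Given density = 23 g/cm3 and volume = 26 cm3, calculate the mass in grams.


Using mass = density * volume
Density = 23 g/cm3
Volume = 26 cm3
Mass = 23 * 26
= 598 g

598


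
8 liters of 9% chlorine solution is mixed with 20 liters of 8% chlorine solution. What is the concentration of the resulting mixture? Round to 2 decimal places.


Solute in mixture 1 = 9% of 8 L = 8*9/100 = 18/25 L
Solute in mixture 2 = 8% of 20 L = 20*8/100 = 8/5 L
Total solute = 18/25 + 8/5 = 58/25 L
Total volume = 8 + 20 = 28 L
Final concentration = 58/25/28 * 100 = 8.29%

8.29


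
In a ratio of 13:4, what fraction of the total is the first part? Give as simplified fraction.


Total parts = 13 + 4 = 17
First part fraction = 13/17
Simplify: 13/17 = 13/17

13/17


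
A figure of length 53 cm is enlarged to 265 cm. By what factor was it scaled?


Original length = 53 cm
Scaled length = 265 cm
Scale factor = 265 / 53
= 5

5


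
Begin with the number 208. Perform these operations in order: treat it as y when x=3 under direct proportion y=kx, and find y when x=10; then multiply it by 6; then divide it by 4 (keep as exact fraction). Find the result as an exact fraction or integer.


Start with 208.
Step 1: Direct prop: k = (208)/3; new y = k*10 = 208*10/3 = 2080/3
Step 2: Multiply by 6: 2080/3 * 6 = 4160
Step 3: Divide by 4: 4160 / 4 = 1040
Final result = 1040

1040


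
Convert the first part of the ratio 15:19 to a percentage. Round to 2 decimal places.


Total parts = 15 + 19 = 34
First part fraction = 15/34
Percentage = (15/34) * 100
= 0.441176 * 100
= 44.12%

44.12


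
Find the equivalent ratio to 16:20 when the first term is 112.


Original ratio: 16:20
First term target: 112
Scale factor = 112 / 16 = 7
Multiply second term: 20 * 7 = 140
Equivalent ratio = 112:140

112:140


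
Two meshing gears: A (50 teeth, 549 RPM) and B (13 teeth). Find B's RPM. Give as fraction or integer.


Gear ratio: teeth_A * RPM_A = teeth_B * RPM_B
50 * 549 = 13 * RPM_B
27450 = 13 * RPM_B
RPM_B = 27450 / 13
RPM_B = 27450/13

27450/13


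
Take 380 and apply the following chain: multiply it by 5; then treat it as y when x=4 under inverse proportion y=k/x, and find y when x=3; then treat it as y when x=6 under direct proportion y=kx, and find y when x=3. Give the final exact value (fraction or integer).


Start with 380.
Step 1: Multiply by 5: 380 * 5 = 1900
Step 2: Inverse prop: k = (1900)*4; new y = k/3 = 1900*4/3 = 7600/3
Step 3: Direct prop: k = (7600/3)/6; new y = k*3 = 7600/3*3/6 = 3800/3
Final result = 3800/3

3800/3


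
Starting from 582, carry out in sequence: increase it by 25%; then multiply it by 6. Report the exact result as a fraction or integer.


Start with 582.
Step 1: Increase by 25%: 582 * 125/100 = 1455/2
Step 2: Multiply by 6: 1455/2 * 6 = 4365
Final result = 4365

4365


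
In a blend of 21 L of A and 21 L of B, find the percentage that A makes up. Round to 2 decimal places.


Volume of A = 21 L
Volume of B = 21 L
Total volume = 21 + 21 = 42 L
Percentage of A = (21/42) * 100
= 50.00%

50.00


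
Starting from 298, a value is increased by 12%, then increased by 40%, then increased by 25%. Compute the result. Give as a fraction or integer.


Start: 298
Step 1: increase by 12% => multiply by 112/100
  298 * 112/100 = 8344/25
Step 2: increase by 40% => multiply by 140/100
  8344/25 * 140/100 = 58408/125
Step 3: increase by 25% => multiply by 125/100
  58408/125 * 125/100 = 14602/25
Final value = 14602/25

14602/25


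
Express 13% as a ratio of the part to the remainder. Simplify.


Part = 13%, Remainder = 87%
Ratio = 13:87
GCD(13, 87) = 1
Simplify: 13:87 = 13:87

13:87


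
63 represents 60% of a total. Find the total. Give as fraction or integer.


Given: 63 is 60% of the whole
Set up: 63 = 60/100 * whole
whole = 63 * 100 / 60
whole = 6300 / 60
whole = 105

105


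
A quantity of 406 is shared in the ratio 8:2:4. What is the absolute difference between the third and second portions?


Total parts = 8 + 2 + 4 = 14
Value per part = 406 / 14 = 29
Shares: 8*29=232, 2*29=58, 4*29=116
Third share = 116, second share = 58
Difference = |116 - 58| = 58

58


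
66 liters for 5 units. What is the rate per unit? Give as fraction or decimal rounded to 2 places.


Total liters = 66
Number of units = 5
Unit rate = 66 / 5
= 13.20 liters per unit

13.20


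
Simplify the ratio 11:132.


Find GCD(11, 132)
GCD = 11
Divide both by 11: 11/11 = 1, 132/11 = 12
Simplified ratio = 1:12

1:12


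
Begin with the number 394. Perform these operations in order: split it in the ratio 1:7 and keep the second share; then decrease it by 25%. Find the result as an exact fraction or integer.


Start with 394.
Step 1: Split 1:7, second share = 394 * 7/8 = 1379/4
Step 2: Decrease by 25%: 1379/4 * 75/100 = 4137/16
Final result = 4137/16

4137/16


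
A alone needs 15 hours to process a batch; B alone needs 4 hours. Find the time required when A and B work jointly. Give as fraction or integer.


Rate of A = 1/15 job per hour
Rate of B = 1/4 job per hour
Combined rate = 1/15 + 1/4
Find common denominator: (4 + 15)/(15*4) = 19/60
Combined rate = 19/60 job per hour
Time together = 1 / (19/60) = 60/19 hours

60/19


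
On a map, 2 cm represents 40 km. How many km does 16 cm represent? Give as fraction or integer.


Map scale: 2 cm = 40 km
Measured distance on map = 16 cm
Set up proportion: 16 * 40 / 2
= 640 / 2
= 320 km

320


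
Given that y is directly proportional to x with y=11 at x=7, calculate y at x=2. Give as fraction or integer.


Direct proportion: y = kx
Find k: k = 11/7 = 11/7
Compute y at x=2: y = 11/7 * 2
y = 22/7

22/7


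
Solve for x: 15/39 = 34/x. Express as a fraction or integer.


Setting up: 15/39 = 34/x
Cross multiply: 15 * x = 39 * 34
15x = 1326
x = 1326/15
x = 442/5

442/5


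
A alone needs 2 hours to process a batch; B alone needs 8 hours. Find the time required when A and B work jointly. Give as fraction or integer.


Rate of A = 1/2 job per hour
Rate of B = 1/8 job per hour
Combined rate = 1/2 + 1/8
Find common denominator: (8 + 2)/(2*8) = 10/16
Combined rate = 5/8 job per hour
Time together = 1 / (5/8) = 8/5 hours

8/5


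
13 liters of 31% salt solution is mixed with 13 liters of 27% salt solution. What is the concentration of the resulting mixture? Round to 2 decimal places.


Solute in mixture 1 = 31% of 13 L = 13*31/100 = 403/100 L
Solute in mixture 2 = 27% of 13 L = 13*27/100 = 351/100 L
Total solute = 403/100 + 351/100 = 377/50 L
Total volume = 13 + 13 = 26 L
Final concentration = 377/50/26 * 100 = 29.00%

29.00


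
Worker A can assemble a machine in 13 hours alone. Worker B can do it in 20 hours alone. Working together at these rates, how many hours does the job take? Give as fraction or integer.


Rate of A = 1/13 job per hour
Rate of B = 1/20 job per hour
Combined rate = 1/13 + 1/20
Find common denominator: (20 + 13)/(13*20) = 33/260
Combined rate = 33/260 job per hour
Time together = 1 / (33/260) = 260/33 hours

260/33


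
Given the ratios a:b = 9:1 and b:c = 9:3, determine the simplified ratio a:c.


Given a:b = 9:1 and b:c = 9:3
Make b consistent. Multiply first ratio by 9: a:b = 81:9
Multiply second ratio by 1: b:c = 9:3
Now b = 9 in both, so a:b:c = 81:9:3
Therefore a:c = 81:3
Simplify by GCD: a:c = 27:1

27:1


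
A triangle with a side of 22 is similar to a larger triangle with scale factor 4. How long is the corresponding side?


Similar triangles have proportional sides
Scale factor = 4
Smaller side = 22
Corresponding larger side = 22 * 4
= 88

88


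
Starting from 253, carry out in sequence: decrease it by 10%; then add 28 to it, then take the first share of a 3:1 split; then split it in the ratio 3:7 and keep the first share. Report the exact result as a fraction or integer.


Start with 253.
Step 1: Decrease by 10%: 253 * 90/100 = 2277/10
Step 2: Add 28: 2277/10+28=2557/10; split 3:1 first = 2557/10*3/4 = 7671/40
Step 3: Split 3:7, first share = 7671/40 * 3/10 = 23013/400
Final result = 23013/400

23013/400


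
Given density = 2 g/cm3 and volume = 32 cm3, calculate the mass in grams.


Using mass = density * volume
Density = 2 g/cm3
Volume = 32 cm3
Mass = 2 * 32
= 64 g

64


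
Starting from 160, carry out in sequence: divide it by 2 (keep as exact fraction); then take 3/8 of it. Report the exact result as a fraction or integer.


Start with 160.
Step 1: Divide by 2: 160 / 2 = 80
Step 2: Take 3/8: 80 * 3/8 = 30
Final result = 30

30


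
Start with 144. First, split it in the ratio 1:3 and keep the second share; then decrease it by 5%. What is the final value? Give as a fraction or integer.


Start with 144.
Step 1: Split 1:3, second share = 144 * 3/4 = 108
Step 2: Decrease by 5%: 108 * 95/100 = 513/5
Final result = 513/5

513/5


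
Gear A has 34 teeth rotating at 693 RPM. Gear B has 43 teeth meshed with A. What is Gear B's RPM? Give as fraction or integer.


Gear ratio: teeth_A * RPM_A = teeth_B * RPM_B
34 * 693 = 43 * RPM_B
23562 = 43 * RPM_B
RPM_B = 23562 / 43
RPM_B = 23562/43

23562/43


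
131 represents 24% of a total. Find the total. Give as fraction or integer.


Given: 131 is 24% of the whole
Set up: 131 = 24/100 * whole
whole = 131 * 100 / 24
whole = 13100 / 24
whole = 3275/6

3275/6


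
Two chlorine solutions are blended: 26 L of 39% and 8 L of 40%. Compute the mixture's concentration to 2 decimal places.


Solute in mixture 1 = 39% of 26 L = 26*39/100 = 507/50 L
Solute in mixture 2 = 40% of 8 L = 8*40/100 = 16/5 L
Total solute = 507/50 + 16/5 = 667/50 L
Total volume = 26 + 8 = 34 L
Final concentration = 667/50/34 * 100 = 39.24%

39.24


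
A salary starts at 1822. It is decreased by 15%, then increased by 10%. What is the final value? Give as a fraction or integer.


Start: 1822
Step 1: decrease by 15% => multiply by 85/100
  1822 * 85/100 = 15487/10
Step 2: increase by 10% => multiply by 110/100
  15487/10 * 110/100 = 170357/100
Final value = 170357/100

170357/100


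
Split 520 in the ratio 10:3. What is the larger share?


Total parts = 10 + 3 = 13
Value per part = 520 / 13 = 40
First share = 10 * 40 = 400
Second share = 3 * 40 = 120
Larger share = 400

400


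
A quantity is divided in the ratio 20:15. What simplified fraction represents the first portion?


Total parts = 20 + 15 = 35
First part fraction = 20/35
Simplify: 20/35 = 4/7

4/7


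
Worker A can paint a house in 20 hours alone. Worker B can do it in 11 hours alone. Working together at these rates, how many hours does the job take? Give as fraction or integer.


Rate of A = 1/20 job per hour
Rate of B = 1/11 job per hour
Combined rate = 1/20 + 1/11
Find common denominator: (11 + 20)/(20*11) = 31/220
Combined rate = 31/220 job per hour
Time together = 1 / (31/220) = 220/31 hours

220/31


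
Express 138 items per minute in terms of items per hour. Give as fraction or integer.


Converting from per minute to per hour
Rate = 138 items per minute
Multiply by 60: 138 * 60
= 8280 items per hour

8280


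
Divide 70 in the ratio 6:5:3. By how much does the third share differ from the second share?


Total parts = 6 + 5 + 3 = 14
Value per part = 70 / 14 = 5
Shares: 6*5=30, 5*5=25, 3*5=15
Third share = 15, second share = 25
Difference = |15 - 25| = 10

10


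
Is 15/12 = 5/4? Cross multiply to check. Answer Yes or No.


Cross multiply to check 15/12 = 5/4
Left cross product: 15 * 4 = 60
Right cross product: 12 * 5 = 60
60 = 60
Equal, so proportions match => Yes

Yes


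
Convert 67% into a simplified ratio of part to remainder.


Part = 67%, Remainder = 33%
Ratio = 67:33
GCD(67, 33) = 1
Simplify: 67:33 = 67:33

67:33


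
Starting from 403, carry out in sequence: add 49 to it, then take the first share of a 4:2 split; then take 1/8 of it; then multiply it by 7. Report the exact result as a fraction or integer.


Start with 403.
Step 1: Add 49: 403+49=452; split 4:2 first = 452*4/6 = 904/3
Step 2: Take 1/8: 904/3 * 1/8 = 113/3
Step 3: Multiply by 7: 113/3 * 7 = 791/3
Final result = 791/3

791/3


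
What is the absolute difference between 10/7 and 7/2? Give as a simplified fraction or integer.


Simplify: 10/7 = 10/7 and 7/2 = 7/2
Find common denominator: LCD = 14
Convert: 20/14 and 49/14
Difference = |20 - 49|/14 = 29/14
Simplified = 29/14

29/14


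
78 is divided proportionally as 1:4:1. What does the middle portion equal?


Ratio = 1:4:1
Total parts = 1 + 4 + 1 = 6
Value per part = 78 / 6 = 13
First share = 1 * 13 = 13
Middle share = 4 * 13 = 52
Third share = 1 * 13 = 13

52


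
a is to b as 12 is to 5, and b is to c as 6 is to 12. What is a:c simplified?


Given a:b = 12:5 and b:c = 6:12
Make b consistent. Multiply first ratio by 6: a:b = 72:30
Multiply second ratio by 5: b:c = 30:60
Now b = 30 in both, so a:b:c = 72:30:60
Therefore a:c = 72:60
Simplify by GCD: a:c = 6:5

6:5


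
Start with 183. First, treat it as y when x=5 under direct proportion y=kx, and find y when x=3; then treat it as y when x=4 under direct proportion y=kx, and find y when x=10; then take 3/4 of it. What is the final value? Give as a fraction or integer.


Start with 183.
Step 1: Direct prop: k = (183)/5; new y = k*3 = 183*3/5 = 549/5
Step 2: Direct prop: k = (549/5)/4; new y = k*10 = 549/5*10/4 = 549/2
Step 3: Take 3/4: 549/2 * 3/4 = 1647/8
Final result = 1647/8

1647/8


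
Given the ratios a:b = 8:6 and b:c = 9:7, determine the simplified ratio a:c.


Given a:b = 8:6 and b:c = 9:7
Make b consistent. Multiply first ratio by 9: a:b = 72:54
Multiply second ratio by 6: b:c = 54:42
Now b = 54 in both, so a:b:c = 72:54:42
Therefore a:c = 72:42
Simplify by GCD: a:c = 12:7

12:7


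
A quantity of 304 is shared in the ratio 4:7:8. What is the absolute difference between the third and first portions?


Total parts = 4 + 7 + 8 = 19
Value per part = 304 / 19 = 16
Shares: 4*16=64, 7*16=112, 8*16=128
Third share = 128, first share = 64
Difference = |128 - 64| = 64

64


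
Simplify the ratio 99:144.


Find GCD(99, 144)
GCD = 9
Divide both by 9: 99/9 = 11, 144/9 = 16
Simplified ratio = 11:16

11:16


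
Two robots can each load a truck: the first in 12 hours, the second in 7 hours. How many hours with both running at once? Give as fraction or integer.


Rate of A = 1/12 job per hour
Rate of B = 1/7 job per hour
Combined rate = 1/12 + 1/7
Find common denominator: (7 + 12)/(12*7) = 19/84
Combined rate = 19/84 job per hour
Time together = 1 / (19/84) = 84/19 hours

84/19


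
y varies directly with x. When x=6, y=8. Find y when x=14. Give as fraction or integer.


Direct proportion: y = kx
Find k: k = 8/6 = 4/3
Compute y at x=14: y = 4/3 * 14
y = 56/3

56/3


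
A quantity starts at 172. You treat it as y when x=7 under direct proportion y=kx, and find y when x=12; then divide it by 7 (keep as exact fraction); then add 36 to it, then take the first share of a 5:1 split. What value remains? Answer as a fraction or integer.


Start with 172.
Step 1: Direct prop: k = (172)/7; new y = k*12 = 172*12/7 = 2064/7
Step 2: Divide by 7: 2064/7 / 7 = 2064/49
Step 3: Add 36: 2064/49+36=3828/49; split 5:1 first = 3828/49*5/6 = 3190/49
Final result = 3190/49

3190/49


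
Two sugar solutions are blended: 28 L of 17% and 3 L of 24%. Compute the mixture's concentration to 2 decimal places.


Solute in mixture 1 = 17% of 28 L = 28*17/100 = 119/25 L
Solute in mixture 2 = 24% of 3 L = 3*24/100 = 18/25 L
Total solute = 119/25 + 18/25 = 137/25 L
Total volume = 28 + 3 = 31 L
Final concentration = 137/25/31 * 100 = 17.68%

17.68


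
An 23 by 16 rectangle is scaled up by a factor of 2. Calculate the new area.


Original dimensions: 23 x 16
Enlargement factor = 2
New width = 23 * 2 = 46
New height = 16 * 2 = 32
New area = 46 * 32 = 1472

1472


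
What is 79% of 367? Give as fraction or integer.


Compute 79% of 367
Convert percentage: 79% = 79/100
Multiply: 367 * 79/100
= 28993/100
= 28993/100

28993/100


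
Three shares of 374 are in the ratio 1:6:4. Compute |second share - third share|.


Total parts = 1 + 6 + 4 = 11
Value per part = 374 / 11 = 34
Shares: 1*34=34, 6*34=204, 4*34=136
Second share = 204, third share = 136
Difference = |204 - 136| = 68

68


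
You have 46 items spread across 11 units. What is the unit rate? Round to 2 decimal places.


Total items = 46
Number of units = 11
Unit rate = 46 / 11
= 4.18 items per unit

4.18


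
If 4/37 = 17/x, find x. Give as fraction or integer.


Setting up: 4/37 = 17/x
Cross multiply: 4 * x = 37 * 17
4x = 629
x = 629/4
x = 629/4

629/4


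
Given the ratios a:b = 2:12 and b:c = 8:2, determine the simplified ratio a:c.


Given a:b = 2:12 and b:c = 8:2
Make b consistent. Multiply first ratio by 8: a:b = 16:96
Multiply second ratio by 12: b:c = 96:24
Now b = 96 in both, so a:b:c = 16:96:24
Therefore a:c = 16:24
Simplify by GCD: a:c = 2:3

2:3


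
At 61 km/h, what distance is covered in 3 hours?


Using distance = speed * time
Speed = 61 km/h
Time = 3 hours
Distance = 61 * 3
= 183 km

183


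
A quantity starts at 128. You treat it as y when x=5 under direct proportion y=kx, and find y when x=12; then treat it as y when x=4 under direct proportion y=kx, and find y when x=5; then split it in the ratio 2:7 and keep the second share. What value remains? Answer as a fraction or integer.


Start with 128.
Step 1: Direct prop: k = (128)/5; new y = k*12 = 128*12/5 = 1536/5
Step 2: Direct prop: k = (1536/5)/4; new y = k*5 = 1536/5*5/4 = 384
Step 3: Split 2:7, second share = 384 * 7/9 = 896/3
Final result = 896/3

896/3


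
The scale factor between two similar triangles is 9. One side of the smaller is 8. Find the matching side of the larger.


Similar triangles have proportional sides
Scale factor = 9
Smaller side = 8
Corresponding larger side = 8 * 9
= 72

72


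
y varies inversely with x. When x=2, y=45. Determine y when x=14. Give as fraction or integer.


Inverse proportion: y = k/x
Find k: k = 2 * 45 = 90
Compute y at x=14: y = 90/14
y = 45/7

45/7


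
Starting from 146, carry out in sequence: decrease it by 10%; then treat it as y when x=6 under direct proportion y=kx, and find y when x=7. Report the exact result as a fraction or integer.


Start with 146.
Step 1: Decrease by 10%: 146 * 90/100 = 657/5
Step 2: Direct prop: k = (657/5)/6; new y = k*7 = 657/5*7/6 = 1533/10
Final result = 1533/10

1533/10


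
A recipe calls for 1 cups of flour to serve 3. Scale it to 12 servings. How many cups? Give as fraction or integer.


Original: 1 cups for 3 servings
Target servings = 12
Scaling factor = 12/3
New amount = 1 * 12/3
= 12/3
= 4 cups

4


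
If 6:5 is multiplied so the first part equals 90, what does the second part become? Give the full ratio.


Original ratio: 6:5
First term target: 90
Scale factor = 90 / 6 = 15
Multiply second term: 5 * 15 = 75
Equivalent ratio = 90:75

90:75


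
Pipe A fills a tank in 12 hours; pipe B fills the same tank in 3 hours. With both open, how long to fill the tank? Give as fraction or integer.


Rate of A = 1/12 job per hour
Rate of B = 1/3 job per hour
Combined rate = 1/12 + 1/3
Find common denominator: (3 + 12)/(12*3) = 15/36
Combined rate = 5/12 job per hour
Time together = 1 / (5/12) = 12/5 hours

12/5


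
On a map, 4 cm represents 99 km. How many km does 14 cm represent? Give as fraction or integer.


Map scale: 4 cm = 99 km
Measured distance on map = 14 cm
Set up proportion: 14 * 99 / 4
= 1386 / 4
= 693/2 km

693/2


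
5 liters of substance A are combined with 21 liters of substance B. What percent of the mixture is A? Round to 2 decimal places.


Volume of A = 5 L
Volume of B = 21 L
Total volume = 5 + 21 = 26 L
Percentage of A = (5/26) * 100
= 19.23%

19.23


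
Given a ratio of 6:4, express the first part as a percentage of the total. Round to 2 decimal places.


Total parts = 6 + 4 = 10
First part fraction = 6/10
Percentage = (6/10) * 100
= 0.6 * 100
= 60.00%

60.00


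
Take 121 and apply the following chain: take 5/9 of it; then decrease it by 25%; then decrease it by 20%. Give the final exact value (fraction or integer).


Start with 121.
Step 1: Take 5/9: 121 * 5/9 = 605/9
Step 2: Decrease by 25%: 605/9 * 75/100 = 605/12
Step 3: Decrease by 20%: 605/12 * 80/100 = 121/3
Final result = 121/3

121/3


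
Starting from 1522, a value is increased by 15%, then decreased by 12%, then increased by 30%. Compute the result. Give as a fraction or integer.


Start: 1522
Step 1: increase by 15% => multiply by 115/100
  1522 * 115/100 = 17503/10
Step 2: decrease by 12% => multiply by 88/100
  17503/10 * 88/100 = 192533/125
Step 3: increase by 30% => multiply by 130/100
  192533/125 * 130/100 = 2502929/1250
Final value = 2502929/1250

2502929/1250


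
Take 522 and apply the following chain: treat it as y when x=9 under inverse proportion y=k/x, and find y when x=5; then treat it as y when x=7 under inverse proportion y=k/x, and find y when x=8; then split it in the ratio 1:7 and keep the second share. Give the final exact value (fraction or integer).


Start with 522.
Step 1: Inverse prop: k = (522)*9; new y = k/5 = 522*9/5 = 4698/5
Step 2: Inverse prop: k = (4698/5)*7; new y = k/8 = 4698/5*7/8 = 16443/20
Step 3: Split 1:7, second share = 16443/20 * 7/8 = 115101/160
Final result = 115101/160

115101/160


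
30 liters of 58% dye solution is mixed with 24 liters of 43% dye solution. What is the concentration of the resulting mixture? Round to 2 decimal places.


Solute in mixture 1 = 58% of 30 L = 30*58/100 = 87/5 L
Solute in mixture 2 = 43% of 24 L = 24*43/100 = 258/25 L
Total solute = 87/5 + 258/25 = 693/25 L
Total volume = 30 + 24 = 54 L
Final concentration = 693/25/54 * 100 = 51.33%

51.33


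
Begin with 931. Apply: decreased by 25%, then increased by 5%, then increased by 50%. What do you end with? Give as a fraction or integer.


Start: 931
Step 1: decrease by 25% => multiply by 75/100
  931 * 75/100 = 2793/4
Step 2: increase by 5% => multiply by 105/100
  2793/4 * 105/100 = 58653/80
Step 3: increase by 50% => multiply by 150/100
  58653/80 * 150/100 = 175959/160
Final value = 175959/160

175959/160


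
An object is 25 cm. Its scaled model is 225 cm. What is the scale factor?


Original length = 25 cm
Scaled length = 225 cm
Scale factor = 225 / 25
= 9

9


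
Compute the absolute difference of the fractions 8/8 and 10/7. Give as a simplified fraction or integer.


Simplify: 8/8 = 1 and 10/7 = 10/7
Find common denominator: LCD = 7
Convert: 7/7 and 10/7
Difference = |7 - 10|/7 = 3/7
Simplified = 3/7

3/7


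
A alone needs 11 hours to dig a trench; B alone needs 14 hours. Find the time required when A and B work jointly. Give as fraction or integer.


Rate of A = 1/11 job per hour
Rate of B = 1/14 job per hour
Combined rate = 1/11 + 1/14
Find common denominator: (14 + 11)/(11*14) = 25/154
Combined rate = 25/154 job per hour
Time together = 1 / (25/154) = 154/25 hours

154/25


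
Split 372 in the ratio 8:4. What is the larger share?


Total parts = 8 + 4 = 12
Value per part = 372 / 12 = 31
First share = 8 * 31 = 248
Second share = 4 * 31 = 124
Larger share = 248

248


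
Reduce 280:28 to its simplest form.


Find GCD(280, 28)
GCD = 28
Divide both by 28: 280/28 = 10, 28/28 = 1
Simplified ratio = 10:1

10:1


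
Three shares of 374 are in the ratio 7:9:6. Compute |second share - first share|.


Total parts = 7 + 9 + 6 = 22
Value per part = 374 / 22 = 17
Shares: 7*17=119, 9*17=153, 6*17=102
Second share = 153, first share = 119
Difference = |153 - 119| = 34

34


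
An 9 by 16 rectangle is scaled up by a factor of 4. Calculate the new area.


Original dimensions: 9 x 16
Enlargement factor = 4
New width = 9 * 4 = 36
New height = 16 * 4 = 64
New area = 36 * 64 = 2304

2304


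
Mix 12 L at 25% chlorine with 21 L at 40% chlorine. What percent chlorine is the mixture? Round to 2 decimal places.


Solute in mixture 1 = 25% of 12 L = 12*25/100 = 3 L
Solute in mixture 2 = 40% of 21 L = 21*40/100 = 42/5 L
Total solute = 3 + 42/5 = 57/5 L
Total volume = 12 + 21 = 33 L
Final concentration = 57/5/33 * 100 = 34.55%

34.55


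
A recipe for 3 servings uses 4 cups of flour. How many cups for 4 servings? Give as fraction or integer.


Original: 4 cups for 3 servings
Target servings = 4
Scaling factor = 4/3
New amount = 4 * 4/3
= 16/3
= 16/3 cups

16/3


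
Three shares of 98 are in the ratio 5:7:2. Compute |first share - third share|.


Total parts = 5 + 7 + 2 = 14
Value per part = 98 / 14 = 7
Shares: 5*7=35, 7*7=49, 2*7=14
First share = 35, third share = 14
Difference = |35 - 14| = 21

21


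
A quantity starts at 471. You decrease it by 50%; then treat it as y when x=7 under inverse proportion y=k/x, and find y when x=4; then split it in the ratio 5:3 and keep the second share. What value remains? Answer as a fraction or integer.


Start with 471.
Step 1: Decrease by 50%: 471 * 50/100 = 471/2
Step 2: Inverse prop: k = (471/2)*7; new y = k/4 = 471/2*7/4 = 3297/8
Step 3: Split 5:3, second share = 3297/8 * 3/8 = 9891/64
Final result = 9891/64

9891/64


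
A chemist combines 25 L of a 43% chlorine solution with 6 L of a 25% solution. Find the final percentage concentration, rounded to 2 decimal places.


Solute in mixture 1 = 43% of 25 L = 25*43/100 = 43/4 L
Solute in mixture 2 = 25% of 6 L = 6*25/100 = 3/2 L
Total solute = 43/4 + 3/2 = 49/4 L
Total volume = 25 + 6 = 31 L
Final concentration = 49/4/31 * 100 = 39.52%

39.52


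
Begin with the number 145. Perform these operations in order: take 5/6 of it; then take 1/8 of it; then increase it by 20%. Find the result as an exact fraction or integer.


Start with 145.
Step 1: Take 5/6: 145 * 5/6 = 725/6
Step 2: Take 1/8: 725/6 * 1/8 = 725/48
Step 3: Increase by 20%: 725/48 * 120/100 = 145/8
Final result = 145/8

145/8


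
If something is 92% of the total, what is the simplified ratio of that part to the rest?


Part = 92%, Remainder = 8%
Ratio = 92:8
GCD(92, 8) = 4
Simplify: 23:2 = 23:2

23:2


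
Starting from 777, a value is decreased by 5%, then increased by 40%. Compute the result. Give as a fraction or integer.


Start: 777
Step 1: decrease by 5% => multiply by 95/100
  777 * 95/100 = 14763/20
Step 2: increase by 40% => multiply by 140/100
  14763/20 * 140/100 = 103341/100
Final value = 103341/100

103341/100


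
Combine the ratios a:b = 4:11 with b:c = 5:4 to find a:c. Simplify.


Given a:b = 4:11 and b:c = 5:4
Make b consistent. Multiply first ratio by 5: a:b = 20:55
Multiply second ratio by 11: b:c = 55:44
Now b = 55 in both, so a:b:c = 20:55:44
Therefore a:c = 20:44
Simplify by GCD: a:c = 5:11

5:11


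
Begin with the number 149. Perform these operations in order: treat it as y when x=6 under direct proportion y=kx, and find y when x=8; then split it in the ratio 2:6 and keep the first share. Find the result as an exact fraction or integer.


Start with 149.
Step 1: Direct prop: k = (149)/6; new y = k*8 = 149*8/6 = 596/3
Step 2: Split 2:6, first share = 596/3 * 2/8 = 149/3
Final result = 149/3

149/3


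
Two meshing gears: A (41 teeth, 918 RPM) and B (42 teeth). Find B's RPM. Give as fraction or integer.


Gear ratio: teeth_A * RPM_A = teeth_B * RPM_B
41 * 918 = 42 * RPM_B
37638 = 42 * RPM_B
RPM_B = 37638 / 42
RPM_B = 6273/7

6273/7


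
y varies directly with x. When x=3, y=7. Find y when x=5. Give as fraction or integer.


Direct proportion: y = kx
Find k: k = 7/3 = 7/3
Compute y at x=5: y = 7/3 * 5
y = 35/3

35/3


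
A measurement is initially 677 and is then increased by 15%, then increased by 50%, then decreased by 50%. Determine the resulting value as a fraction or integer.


Start: 677
Step 1: increase by 15% => multiply by 115/100
  677 * 115/100 = 15571/20
Step 2: increase by 50% => multiply by 150/100
  15571/20 * 150/100 = 46713/40
Step 3: decrease by 50% => multiply by 50/100
  46713/40 * 50/100 = 46713/80
Final value = 46713/80

46713/80


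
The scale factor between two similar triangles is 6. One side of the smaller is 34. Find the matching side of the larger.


Similar triangles have proportional sides
Scale factor = 6
Smaller side = 34
Corresponding larger side = 34 * 6
= 204

204


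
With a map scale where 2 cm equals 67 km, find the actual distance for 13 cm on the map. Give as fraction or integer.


Map scale: 2 cm = 67 km
Measured distance on map = 13 cm
Set up proportion: 13 * 67 / 2
= 871 / 2
= 871/2 km

871/2


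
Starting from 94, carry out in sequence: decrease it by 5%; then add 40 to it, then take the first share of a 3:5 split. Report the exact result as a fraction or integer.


Start with 94.
Step 1: Decrease by 5%: 94 * 95/100 = 893/10
Step 2: Add 40: 893/10+40=1293/10; split 3:5 first = 1293/10*3/8 = 3879/80
Final result = 3879/80

3879/80


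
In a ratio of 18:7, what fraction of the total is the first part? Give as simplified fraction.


Total parts = 18 + 7 = 25
First part fraction = 18/25
Simplify: 18/25 = 18/25

18/25


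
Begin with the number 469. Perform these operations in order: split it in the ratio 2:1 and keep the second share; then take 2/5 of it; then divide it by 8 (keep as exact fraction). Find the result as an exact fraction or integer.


Start with 469.
Step 1: Split 2:1, second share = 469 * 1/3 = 469/3
Step 2: Take 2/5: 469/3 * 2/5 = 938/15
Step 3: Divide by 8: 938/15 / 8 = 469/60
Final result = 469/60

469/60


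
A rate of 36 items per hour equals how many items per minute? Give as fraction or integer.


Converting from per hour to per minute
Rate = 36 items per hour
Divide by 60: 36/60
= 3/5 items per minute

3/5


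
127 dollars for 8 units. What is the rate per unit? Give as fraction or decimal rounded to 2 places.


Total dollars = 127
Number of units = 8
Unit rate = 127 / 8
= 15.88 dollars per unit

15.88


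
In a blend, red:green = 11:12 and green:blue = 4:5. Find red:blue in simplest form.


Given a:b = 11:12 and b:c = 4:5
Make b consistent. Multiply first ratio by 4: a:b = 44:48
Multiply second ratio by 12: b:c = 48:60
Now b = 48 in both, so a:b:c = 44:48:60
Therefore a:c = 44:60
Simplify by GCD: a:c = 11:15

11:15


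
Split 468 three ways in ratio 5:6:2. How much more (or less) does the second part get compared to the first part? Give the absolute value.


Total parts = 5 + 6 + 2 = 13
Value per part = 468 / 13 = 36
Shares: 5*36=180, 6*36=216, 2*36=72
Second share = 216, first share = 180
Difference = |216 - 180| = 36

36


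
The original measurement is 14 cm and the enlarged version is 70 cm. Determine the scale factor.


Original length = 14 cm
Scaled length = 70 cm
Scale factor = 70 / 14
= 5

5


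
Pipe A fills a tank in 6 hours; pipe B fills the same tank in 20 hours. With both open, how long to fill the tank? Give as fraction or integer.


Rate of A = 1/6 job per hour
Rate of B = 1/20 job per hour
Combined rate = 1/6 + 1/20
Find common denominator: (20 + 6)/(6*20) = 26/120
Combined rate = 13/60 job per hour
Time together = 1 / (13/60) = 60/13 hours

60/13


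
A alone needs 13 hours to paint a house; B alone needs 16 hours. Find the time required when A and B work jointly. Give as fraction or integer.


Rate of A = 1/13 job per hour
Rate of B = 1/16 job per hour
Combined rate = 1/13 + 1/16
Find common denominator: (16 + 13)/(13*16) = 29/208
Combined rate = 29/208 job per hour
Time together = 1 / (29/208) = 208/29 hours

208/29
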